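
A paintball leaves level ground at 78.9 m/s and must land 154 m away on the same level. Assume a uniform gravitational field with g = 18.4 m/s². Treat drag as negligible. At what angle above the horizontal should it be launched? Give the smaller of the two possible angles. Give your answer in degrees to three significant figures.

13.5°

Level-ground range R = v₀² sin(2θ)/g ⇒ sin(2θ) = gR/v₀² = 18.4 × 154 / 78.9² = 0.4552.
2θ = 27.08° or 180° − 27.08° = 152.9°, so θ = 13.54° or 76.46°.
The smaller angle is 13.54°.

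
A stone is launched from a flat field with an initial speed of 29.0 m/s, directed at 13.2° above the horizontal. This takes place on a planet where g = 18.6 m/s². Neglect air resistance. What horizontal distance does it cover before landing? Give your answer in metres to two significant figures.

Horizontal component vₓ = 29.00 cos 13.2° = 28.23 m/s; vertical v_y0 = 29.00 sin 13.2° = 6.622 m/s.
Flight time T = 2 v_y0 / g = 0.7121 s.
Horizontal distance R = vₓ T = 28.23 × 0.7121 = 20.10 m.

20 m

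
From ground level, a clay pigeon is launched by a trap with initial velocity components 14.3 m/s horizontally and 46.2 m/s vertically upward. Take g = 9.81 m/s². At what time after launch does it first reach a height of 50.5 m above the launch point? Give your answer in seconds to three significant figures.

1.26 s

Height y(t) = 46.20 t − 4.905 t² = 50.5 gives 4.905 t² − 46.20 t + 50.5 = 0.
Quadratic formula: t = (46.20 ± √1143.6) / 9.81 = (46.20 ± 33.82) / 9.81 → t = 1.262 s or 8.157 s.
The first (ascending) time is 1.262 s.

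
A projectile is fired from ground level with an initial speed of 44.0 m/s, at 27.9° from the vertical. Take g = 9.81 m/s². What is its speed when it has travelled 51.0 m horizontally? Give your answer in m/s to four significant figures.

vₓ = 44.00 sin 27.9° = 20.59 m/s; v_y0 = 44.00 cos 27.9° = 38.89 m/s.
Time to reach x = 51.0 m: t = x/vₓ = 51.0/20.59 = 2.477 s.
Vertical velocity there: v_y = v_y0 − g t = 38.89 − 9.81 × 2.477 = 14.59 m/s.
Speed: √(vₓ² + v_y²) = √(20.59² + 14.59²) = 25.23 m/s.

25.23 m/s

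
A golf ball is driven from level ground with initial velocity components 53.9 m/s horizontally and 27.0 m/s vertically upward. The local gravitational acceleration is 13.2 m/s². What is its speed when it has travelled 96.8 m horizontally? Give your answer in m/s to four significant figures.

x = vₓ t ⇒ t = 96.8/53.90 = 1.796 s.
Vertical velocity there: v_y = v_y0 − g t = 27.00 − 13.2 × 1.796 = 3.294 m/s.
Speed: √(vₓ² + v_y²) = √(53.90² + 3.294²) = 54.00 m/s.

54.00 m/s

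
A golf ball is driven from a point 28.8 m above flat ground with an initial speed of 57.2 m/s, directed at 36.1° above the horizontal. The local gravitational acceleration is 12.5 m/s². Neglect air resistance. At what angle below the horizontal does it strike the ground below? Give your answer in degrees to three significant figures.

43.0°

Horizontal component vₓ = 57.20 cos 36.1° = 46.22 m/s; vertical v_y0 = 57.20 sin 36.1° = 33.70 m/s.
Vertical motion (up positive, ground at y = 0): 6.250 t² − (33.70) t − 28.8 = 0, so t = (33.70 + √(33.70² + 2·12.5·28.8)) / 12.5 = (33.70 + 43.08) / 12.5 = 6.143 s.
At impact: v_y = v_y0 − g t = −43.08 m/s; vₓ = 46.22 m/s.
Angle below horizontal: arctan(|v_y|/vₓ) = arctan(43.08/46.22) = 42.99°.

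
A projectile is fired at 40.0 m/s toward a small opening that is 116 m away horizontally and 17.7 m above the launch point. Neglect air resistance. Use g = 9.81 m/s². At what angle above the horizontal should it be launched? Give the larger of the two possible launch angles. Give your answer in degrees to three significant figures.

65.0°

Trajectory: y = x tanθ − g x² (1 + tan²θ)/(2v₀²). With x = 116, y = 17.7, v₀ = 40.0, g = 9.81:
41.25 tan²θ − 116 tanθ + (58.95) = 0.
tanθ = [116 ± √(116² − 4 × 41.25 × (58.95))] / (2 × 41.25) = (116 ± 61.06) / 82.50, giving tanθ = 0.6659 or 2.146.
θ = 33.66° or 65.02°; the larger is 65.02°.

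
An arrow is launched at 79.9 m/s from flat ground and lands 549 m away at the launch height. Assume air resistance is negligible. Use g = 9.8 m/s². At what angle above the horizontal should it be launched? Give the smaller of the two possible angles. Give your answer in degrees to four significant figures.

Level-ground range R = v₀² sin(2θ)/g ⇒ sin(2θ) = gR/v₀² = 9.80 × 549 / 79.9² = 0.8428.
2θ = 57.43° or 180° − 57.43° = 122.6°, so θ = 28.72° or 61.28°.
The smaller angle is 28.72°.

28.72°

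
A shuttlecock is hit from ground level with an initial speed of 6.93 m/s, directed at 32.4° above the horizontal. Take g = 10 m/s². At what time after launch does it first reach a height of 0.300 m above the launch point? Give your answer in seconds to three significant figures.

0.0923 s

vₓ = 6.930 cos 32.4° = 5.851 m/s; v_y0 = 6.930 sin 32.4° = 3.713 m/s.
Require v_y0 t − ½ g t² = 0.300, i.e. 5.000 t² − 3.713 t + 0.300 = 0.
t = [3.713 ± √(3.713² − 2·10.0·0.300)] / 10.0 = (3.713 ± 2.791) / 10.0, so t = 0.09225 s or t = 0.6504 s.
The first (ascending) time is 0.09225 s.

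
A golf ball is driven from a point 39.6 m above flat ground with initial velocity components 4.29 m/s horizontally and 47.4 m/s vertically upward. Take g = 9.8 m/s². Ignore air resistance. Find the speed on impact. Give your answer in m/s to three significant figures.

Vertical motion (up positive, ground at y = 0): 4.900 t² − (47.40) t − 39.6 = 0, so t = (47.40 + √(47.40² + 2·9.80·39.6)) / 9.80 = (47.40 + 54.98) / 9.80 = 10.45 s.
Vertical velocity at impact: v_y = v_y0 − g t = 47.40 − 9.80 × 10.45 = −54.98 m/s.
Speed: |v| = √(vₓ² + v_y²) = √(4.290² + 54.98²) = 55.15 m/s.

55.1 m/s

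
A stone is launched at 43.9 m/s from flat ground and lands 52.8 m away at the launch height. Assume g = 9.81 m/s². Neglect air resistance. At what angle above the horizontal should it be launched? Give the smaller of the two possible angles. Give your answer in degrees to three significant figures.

7.80°

From R = (v₀²/g) sin 2θ: sin 2θ = 9.81 × 52.8 / 1927.2 = 0.2688.
2θ = 15.59° or 180° − 15.59° = 164.4°, so θ = 7.795° or 82.20°.
The smaller angle is 7.795°.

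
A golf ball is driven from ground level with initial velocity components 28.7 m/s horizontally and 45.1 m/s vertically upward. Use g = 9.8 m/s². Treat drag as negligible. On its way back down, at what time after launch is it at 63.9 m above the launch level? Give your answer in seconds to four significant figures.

Require v_y0 t − ½ g t² = 63.9, i.e. 4.900 t² − 45.10 t + 63.9 = 0.
Quadratic formula: t = (45.10 ± √781.57) / 9.80 = (45.10 ± 27.96) / 9.80 → t = 1.749 s or 7.455 s.
The descending-branch root is 7.455 s.

7.455 s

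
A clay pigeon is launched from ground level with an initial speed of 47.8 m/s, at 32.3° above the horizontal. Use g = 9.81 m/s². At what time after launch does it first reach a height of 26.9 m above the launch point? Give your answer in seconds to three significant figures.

Resolve: vₓ = 47.80 cos 32.3° = 40.40 m/s and v_y0 = 47.80 sin 32.3° = 25.54 m/s.
Require v_y0 t − ½ g t² = 26.9, i.e. 4.905 t² − 25.54 t + 26.9 = 0.
t = [25.54 ± √(25.54² − 2·9.81·26.9)] / 9.81 = (25.54 ± 11.16) / 9.81, so t = 1.466 s or t = 3.742 s.
The first (ascending) time is 1.466 s.

1.47 s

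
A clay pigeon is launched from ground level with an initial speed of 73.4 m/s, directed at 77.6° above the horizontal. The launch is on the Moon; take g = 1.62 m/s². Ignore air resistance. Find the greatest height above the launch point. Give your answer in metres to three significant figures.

1590 m

vₓ = 73.40 cos 77.6° = 15.76 m/s; v_y0 = 73.40 sin 77.6° = 71.69 m/s.
At the apex v_y = 0, so H = v_y0²/(2g) = 71.69²/3.240 = 1586 m.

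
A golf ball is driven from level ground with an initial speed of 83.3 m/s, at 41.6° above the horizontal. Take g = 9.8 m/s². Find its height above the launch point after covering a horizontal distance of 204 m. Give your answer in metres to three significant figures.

Horizontal component vₓ = 83.30 cos 41.6° = 62.29 m/s; vertical v_y0 = 83.30 sin 41.6° = 55.31 m/s.
x = vₓ t ⇒ t = 204/62.29 = 3.275 s.
Height: y = v_y0 t − ½ g t² = 55.31 × 3.275 − 4.900 × 3.275² = 181.1 − 52.55 = 128.6 m.

129 m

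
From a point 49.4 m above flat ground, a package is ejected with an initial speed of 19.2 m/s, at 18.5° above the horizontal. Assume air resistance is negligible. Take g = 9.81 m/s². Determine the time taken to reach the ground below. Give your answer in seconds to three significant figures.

vₓ = 19.20 cos 18.5° = 18.21 m/s; v_y0 = 19.20 sin 18.5° = 6.092 m/s.
With up positive and y = 0 at the ground: y(t) = 49.4 + (6.092) t − 4.905 t². Setting y = 0 and taking the positive root: t = [6.092 + √(6.092² + 2·9.81·49.4)] / 9.81 = (6.092 + 31.72) / 9.81 = 3.855 s.

3.85 s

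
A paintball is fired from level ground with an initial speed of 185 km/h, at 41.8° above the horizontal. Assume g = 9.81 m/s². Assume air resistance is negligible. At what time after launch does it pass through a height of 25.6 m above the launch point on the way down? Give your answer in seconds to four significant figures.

Convert: 185 km/h = 185/3.6 = 51.39 m/s.
Resolve: vₓ = 51.39 cos 41.8° = 38.31 m/s and v_y0 = 51.39 sin 41.8° = 34.25 m/s.
Height y(t) = 34.25 t − 4.905 t² = 25.6 gives 4.905 t² − 34.25 t + 25.6 = 0.
Quadratic formula: t = (34.25 ± √670.95) / 9.81 = (34.25 ± 25.90) / 9.81 → t = 0.8511 s or 6.132 s.
The descending-branch root is 6.132 s.

6.132 s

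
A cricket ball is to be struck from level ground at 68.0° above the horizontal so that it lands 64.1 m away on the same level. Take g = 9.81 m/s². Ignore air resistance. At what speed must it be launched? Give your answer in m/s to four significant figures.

From R = (v₀² / g) sin 2θ: v₀ = √(gR / sin 2θ).
v₀ = √(9.81 × 64.1 / sin 136.0°) = √(628.8 / 0.6947) = √905.22 = 30.09 m/s.

30.09 m/s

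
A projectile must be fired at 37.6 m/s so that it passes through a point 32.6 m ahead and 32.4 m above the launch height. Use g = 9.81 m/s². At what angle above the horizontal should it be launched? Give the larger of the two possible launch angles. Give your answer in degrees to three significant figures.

Trajectory: y = x tanθ − g x² (1 + tan²θ)/(2v₀²). With x = 32.6, y = 32.4, v₀ = 37.6, g = 9.81:
3.687 tan²θ − 32.6 tanθ + (36.09) = 0.
tanθ = [32.6 ± √(32.6² − 4 × 3.687 × (36.09))] / (2 × 3.687) = (32.6 ± 23.03) / 7.374, giving tanθ = 1.297 or 7.544.
θ = 52.37° or 82.45°; the larger is 82.45°.

82.4°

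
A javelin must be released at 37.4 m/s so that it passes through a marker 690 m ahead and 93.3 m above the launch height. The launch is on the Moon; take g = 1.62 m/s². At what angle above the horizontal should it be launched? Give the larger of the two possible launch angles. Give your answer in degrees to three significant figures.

59.9°

Trajectory: y = x tanθ − g x² (1 + tan²θ)/(2v₀²). With x = 690, y = 93.3, v₀ = 37.4, g = 1.62:
275.7 tan²θ − 690 tanθ + (369.0) = 0.
tanθ = [690 ± √(690² − 4 × 275.7 × (369.0))] / (2 × 275.7) = (690 ± 263.0) / 551.4, giving tanθ = 0.7744 or 1.728.
θ = 37.75° or 59.95°; the larger is 59.95°.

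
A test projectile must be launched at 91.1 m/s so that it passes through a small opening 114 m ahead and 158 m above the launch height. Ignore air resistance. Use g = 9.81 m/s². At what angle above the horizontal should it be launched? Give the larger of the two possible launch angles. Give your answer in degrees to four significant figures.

Trajectory: y = x tanθ − g x² (1 + tan²θ)/(2v₀²). With x = 114, y = 158, v₀ = 91.1, g = 9.81:
7.681 tan²θ − 114 tanθ + (165.7) = 0.
tanθ = [114 ± √(114² − 4 × 7.681 × (165.7))] / (2 × 7.681) = (114 ± 88.91) / 15.36, giving tanθ = 1.633 or 13.21.
θ = 58.52° or 85.67°; the larger is 85.67°.

85.67°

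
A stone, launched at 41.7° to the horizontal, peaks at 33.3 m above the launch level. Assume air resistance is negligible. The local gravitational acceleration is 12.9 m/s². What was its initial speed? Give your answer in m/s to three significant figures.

At the peak v_y = 0, so v_y0 = √(2gH) = √(2 × 12.9 × 33.3) = 29.31 m/s.
v_y0 = v₀ sin θ ⇒ v₀ = 29.31 / sin 41.7° = 44.06 m/s.

44.1 m/s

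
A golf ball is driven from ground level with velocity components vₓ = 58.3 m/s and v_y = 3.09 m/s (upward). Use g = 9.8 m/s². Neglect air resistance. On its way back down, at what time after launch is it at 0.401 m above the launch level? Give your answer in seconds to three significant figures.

0.448 s

Set y = v_y0 t − ½ g t² = 0.401: 4.900 t² − 3.090 t + 0.401 = 0.
Quadratic formula: t = (3.090 ± √1.6885) / 9.80 = (3.090 ± 1.299) / 9.80 → t = 0.1827 s or 0.4479 s.
The descending-branch root is 0.4479 s.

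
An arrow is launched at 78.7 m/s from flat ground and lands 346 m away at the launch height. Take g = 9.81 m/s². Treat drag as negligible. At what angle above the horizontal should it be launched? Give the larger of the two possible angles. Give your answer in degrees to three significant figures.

Level-ground range R = v₀² sin(2θ)/g ⇒ sin(2θ) = gR/v₀² = 9.81 × 346 / 78.7² = 0.5480.
2θ = 33.23° or 180° − 33.23° = 146.8°, so θ = 16.62° or 73.38°.
The larger angle is 73.38°.

73.4°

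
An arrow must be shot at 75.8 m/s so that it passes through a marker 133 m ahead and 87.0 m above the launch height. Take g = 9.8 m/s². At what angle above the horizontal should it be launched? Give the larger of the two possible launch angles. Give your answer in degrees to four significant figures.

82.85°

Trajectory: y = x tanθ − g x² (1 + tan²θ)/(2v₀²). With x = 133, y = 87.0, v₀ = 75.8, g = 9.80:
15.09 tan²θ − 133 tanθ + (102.1) = 0.
tanθ = [133 ± √(133² − 4 × 15.09 × (102.1))] / (2 × 15.09) = (133 ± 107.4) / 30.17, giving tanθ = 0.8494 or 7.967.
θ = 40.34° or 82.85°; the larger is 82.85°.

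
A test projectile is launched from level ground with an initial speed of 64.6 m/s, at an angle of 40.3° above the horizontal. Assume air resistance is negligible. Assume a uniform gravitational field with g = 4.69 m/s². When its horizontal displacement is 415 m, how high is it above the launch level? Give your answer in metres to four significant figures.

185.6 m

Resolve: vₓ = 64.60 cos 40.3° = 49.27 m/s and v_y0 = 64.60 sin 40.3° = 41.78 m/s.
x = vₓ t ⇒ t = 415/49.27 = 8.423 s.
Height: y = v_y0 t − ½ g t² = 41.78 × 8.423 − 2.345 × 8.423² = 351.9 − 166.4 = 185.6 m.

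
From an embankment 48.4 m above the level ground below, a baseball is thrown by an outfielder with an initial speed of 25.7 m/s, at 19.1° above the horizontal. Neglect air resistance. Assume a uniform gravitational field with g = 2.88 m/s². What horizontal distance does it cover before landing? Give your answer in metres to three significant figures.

229 m

Resolve: vₓ = 25.70 cos 19.1° = 24.29 m/s and v_y0 = 25.70 sin 19.1° = 8.410 m/s.
With up positive and y = 0 at the ground: y(t) = 48.4 + (8.410) t − 1.440 t². Setting y = 0 and taking the positive root: t = [8.410 + √(8.410² + 2·2.88·48.4)] / 2.88 = (8.410 + 18.70) / 2.88 = 9.411 s.
Horizontal distance: R = vₓ t = 24.29 × 9.411 = 228.6 m.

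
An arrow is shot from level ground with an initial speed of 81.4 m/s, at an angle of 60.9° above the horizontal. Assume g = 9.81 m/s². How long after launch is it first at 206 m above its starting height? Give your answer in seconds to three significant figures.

Horizontal component vₓ = 81.40 cos 60.9° = 39.59 m/s; vertical v_y0 = 81.40 sin 60.9° = 71.13 m/s.
Set y = v_y0 t − ½ g t² = 206: 4.905 t² − 71.13 t + 206 = 0.
Quadratic formula: t = (71.13 ± √1017.1) / 9.81 = (71.13 ± 31.89) / 9.81 → t = 3.999 s or 10.50 s.
The first (ascending) time is 3.999 s.

4.00 s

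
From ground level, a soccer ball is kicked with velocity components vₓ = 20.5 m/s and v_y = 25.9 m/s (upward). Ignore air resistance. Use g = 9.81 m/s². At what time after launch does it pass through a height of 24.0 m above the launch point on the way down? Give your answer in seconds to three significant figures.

4.08 s

Set y = v_y0 t − ½ g t² = 24.0: 4.905 t² − 25.90 t + 24.0 = 0.
t = [25.90 ± √(25.90² − 2·9.81·24.0)] / 9.81 = (25.90 ± 14.14) / 9.81, so t = 1.199 s or t = 4.082 s.
The descending-branch root is 4.082 s.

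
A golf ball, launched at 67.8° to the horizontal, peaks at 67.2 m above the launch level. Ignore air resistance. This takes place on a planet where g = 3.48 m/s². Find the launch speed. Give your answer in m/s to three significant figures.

23.4 m/s

At the peak v_y = 0, so v_y0 = √(2gH) = √(2 × 3.48 × 67.2) = 21.63 m/s.
v_y0 = v₀ sin θ ⇒ v₀ = 21.63 / sin 67.8° = 23.36 m/s.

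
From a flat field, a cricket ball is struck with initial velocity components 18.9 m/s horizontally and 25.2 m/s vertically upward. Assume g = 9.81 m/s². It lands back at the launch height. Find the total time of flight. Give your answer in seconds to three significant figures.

Landing at launch height ⇒ T = 2 v_y0 / g = 2 × 25.20 / 9.81 = 5.138 s.

5.14 s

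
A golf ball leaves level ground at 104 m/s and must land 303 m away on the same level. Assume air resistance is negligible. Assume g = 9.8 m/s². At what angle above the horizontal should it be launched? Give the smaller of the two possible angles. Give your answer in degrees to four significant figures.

R = v₀² sin 2θ / g gives sin 2θ = gR/v₀² = 9.80·303/104² = 0.2745.
2θ = 15.93° or 180° − 15.93° = 164.1°, so θ = 7.967° or 82.03°.
The smaller angle is 7.967°.

7.967°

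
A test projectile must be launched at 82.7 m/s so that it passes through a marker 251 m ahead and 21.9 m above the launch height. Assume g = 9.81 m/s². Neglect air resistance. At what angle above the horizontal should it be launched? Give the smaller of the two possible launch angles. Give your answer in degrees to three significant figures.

15.7°

Trajectory: y = x tanθ − g x² (1 + tan²θ)/(2v₀²). With x = 251, y = 21.9, v₀ = 82.7, g = 9.81:
45.18 tan²θ − 251 tanθ + (67.08) = 0.
tanθ = [251 ± √(251² − 4 × 45.18 × (67.08))] / (2 × 45.18) = (251 ± 225.6) / 90.37, giving tanθ = 0.2815 or 5.274.
θ = 15.72° or 79.26°; the smaller is 15.72°.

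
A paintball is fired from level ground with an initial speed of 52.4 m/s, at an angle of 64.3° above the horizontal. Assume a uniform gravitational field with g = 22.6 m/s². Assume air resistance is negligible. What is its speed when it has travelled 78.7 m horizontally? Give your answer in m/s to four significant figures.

Resolve: vₓ = 52.40 cos 64.3° = 22.72 m/s and v_y0 = 52.40 sin 64.3° = 47.22 m/s.
Time to reach x = 78.7 m: t = x/vₓ = 78.7/22.72 = 3.463 s.
Vertical velocity there: v_y = v_y0 − g t = 47.22 − 22.6 × 3.463 = −31.06 m/s.
Speed: √(vₓ² + v_y²) = √(22.72² + 31.06²) = 38.48 m/s.

38.48 m/s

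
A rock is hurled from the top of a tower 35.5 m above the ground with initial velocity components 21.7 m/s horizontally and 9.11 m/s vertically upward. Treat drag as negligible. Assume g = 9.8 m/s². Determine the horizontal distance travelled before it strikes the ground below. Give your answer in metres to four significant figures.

Vertical motion (up positive, ground at y = 0): 4.900 t² − (9.110) t − 35.5 = 0, so t = (9.110 + √(9.110² + 2·9.80·35.5)) / 9.80 = (9.110 + 27.91) / 9.80 = 3.777 s.
Horizontal distance: R = vₓ t = 21.70 × 3.777 = 81.97 m.

81.97 m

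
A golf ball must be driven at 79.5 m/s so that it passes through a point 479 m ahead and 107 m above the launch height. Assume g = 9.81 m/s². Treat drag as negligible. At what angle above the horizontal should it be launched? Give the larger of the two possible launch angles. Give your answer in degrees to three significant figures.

Trajectory: y = x tanθ − g x² (1 + tan²θ)/(2v₀²). With x = 479, y = 107, v₀ = 79.5, g = 9.81:
178.1 tan²θ − 479 tanθ + (285.1) = 0.
tanθ = [479 ± √(479² − 4 × 178.1 × (285.1))] / (2 × 178.1) = (479 ± 162.5) / 356.1, giving tanθ = 0.8888 or 1.801.
θ = 41.63° or 60.96°; the larger is 60.96°.

61.0°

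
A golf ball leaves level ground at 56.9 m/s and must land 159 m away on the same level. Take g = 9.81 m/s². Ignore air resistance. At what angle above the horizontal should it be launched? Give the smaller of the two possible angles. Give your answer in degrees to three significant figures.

14.4°

Level-ground range R = v₀² sin(2θ)/g ⇒ sin(2θ) = gR/v₀² = 9.81 × 159 / 56.9² = 0.4818.
2θ = 28.80° or 180° − 28.80° = 151.2°, so θ = 14.40° or 75.60°.
The smaller angle is 14.40°.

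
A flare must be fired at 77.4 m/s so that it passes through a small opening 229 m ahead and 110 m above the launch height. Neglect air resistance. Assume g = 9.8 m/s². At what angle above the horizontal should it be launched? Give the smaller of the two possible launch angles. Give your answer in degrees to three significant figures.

Trajectory: y = x tanθ − g x² (1 + tan²θ)/(2v₀²). With x = 229, y = 110, v₀ = 77.4, g = 9.80:
42.89 tan²θ − 229 tanθ + (152.9) = 0.
tanθ = [229 ± √(229² − 4 × 42.89 × (152.9))] / (2 × 42.89) = (229 ± 161.9) / 85.79, giving tanθ = 0.7823 or 4.557.
θ = 38.04° or 77.62°; the smaller is 38.04°.

38.0°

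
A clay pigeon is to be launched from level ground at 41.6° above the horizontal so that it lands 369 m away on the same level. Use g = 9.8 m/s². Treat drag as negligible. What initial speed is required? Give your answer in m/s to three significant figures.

60.3 m/s

Level-ground range: R = v₀² sin(2θ)/g, so v₀ = √(gR / sin 2θ).
v₀ = √(9.80 × 369 / sin 83.20°) = √(3616 / 0.9930) = √3641.8 = 60.35 m/s.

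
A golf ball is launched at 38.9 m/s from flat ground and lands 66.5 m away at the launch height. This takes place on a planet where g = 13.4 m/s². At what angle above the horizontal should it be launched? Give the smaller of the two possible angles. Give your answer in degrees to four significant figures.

Level-ground range R = v₀² sin(2θ)/g ⇒ sin(2θ) = gR/v₀² = 13.4 × 66.5 / 38.9² = 0.5889.
2θ = 36.08° or 180° − 36.08° = 143.9°, so θ = 18.04° or 71.96°.
The smaller angle is 18.04°.

18.04°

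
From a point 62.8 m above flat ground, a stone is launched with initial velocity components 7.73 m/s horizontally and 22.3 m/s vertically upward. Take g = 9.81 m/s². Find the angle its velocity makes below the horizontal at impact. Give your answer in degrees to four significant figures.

With up positive and y = 0 at the ground: y(t) = 62.8 + (22.30) t − 4.905 t². Setting y = 0 and taking the positive root: t = [22.30 + √(22.30² + 2·9.81·62.8)] / 9.81 = (22.30 + 41.59) / 9.81 = 6.512 s.
At impact: v_y = v_y0 − g t = −41.59 m/s; vₓ = 7.730 m/s.
Angle below horizontal: arctan(|v_y|/vₓ) = arctan(41.59/7.730) = 79.47°.

79.47°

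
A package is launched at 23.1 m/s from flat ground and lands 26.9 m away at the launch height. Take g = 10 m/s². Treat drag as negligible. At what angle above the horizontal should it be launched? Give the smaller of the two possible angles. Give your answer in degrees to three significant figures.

15.1°

R = v₀² sin 2θ / g gives sin 2θ = gR/v₀² = 10.0·26.9/23.1² = 0.5041.
2θ = 30.27° or 180° − 30.27° = 149.7°, so θ = 15.14° or 74.86°.
The smaller angle is 15.14°.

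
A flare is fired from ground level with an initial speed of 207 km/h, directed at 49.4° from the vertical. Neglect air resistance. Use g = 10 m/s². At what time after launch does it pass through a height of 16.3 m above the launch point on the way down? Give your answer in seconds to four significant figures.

Convert: 207 km/h = 207/3.6 = 57.50 m/s.
Resolve: vₓ = 57.50 sin 49.4° = 43.66 m/s and v_y0 = 57.50 cos 49.4° = 37.42 m/s.
Height y(t) = 37.42 t − 5.000 t² = 16.3 gives 5.000 t² − 37.42 t + 16.3 = 0.
Quadratic formula: t = (37.42 ± √1074.2) / 10.0 = (37.42 ± 32.78) / 10.0 → t = 0.4644 s or 7.019 s.
The descending-branch root is 7.019 s.

7.019 s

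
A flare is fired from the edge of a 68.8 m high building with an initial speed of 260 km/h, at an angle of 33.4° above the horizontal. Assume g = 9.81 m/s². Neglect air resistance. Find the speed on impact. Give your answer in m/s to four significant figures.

81.03 m/s

Convert: 260 km/h = 260/3.6 = 72.22 m/s.
vₓ = 72.22 cos 33.4° = 60.29 m/s; v_y0 = 72.22 sin 33.4° = 39.76 m/s.
The projectile lands when y = 68.8 + (39.76) t − ½·9.81·t² = 0. Positive root: t = (39.76 + √(39.76² + 2·9.81·68.8)) / 9.81 = (39.76 + 54.13) / 9.81 = 9.571 s.
Vertical velocity at impact: v_y = v_y0 − g t = 39.76 − 9.81 × 9.571 = −54.13 m/s.
Speed: |v| = √(vₓ² + v_y²) = √(60.29² + 54.13²) = 81.03 m/s.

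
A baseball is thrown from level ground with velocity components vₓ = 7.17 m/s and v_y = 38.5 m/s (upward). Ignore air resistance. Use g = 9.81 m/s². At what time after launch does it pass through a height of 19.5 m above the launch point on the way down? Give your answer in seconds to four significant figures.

Height y(t) = 38.50 t − 4.905 t² = 19.5 gives 4.905 t² − 38.50 t + 19.5 = 0.
Quadratic formula: t = (38.50 ± √1099.7) / 9.81 = (38.50 ± 33.16) / 9.81 → t = 0.5442 s or 7.305 s.
The descending-branch root is 7.305 s.

7.305 s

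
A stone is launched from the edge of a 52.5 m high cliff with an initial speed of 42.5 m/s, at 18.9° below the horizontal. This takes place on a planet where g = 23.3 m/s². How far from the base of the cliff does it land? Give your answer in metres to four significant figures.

Horizontal component vₓ = 42.50 cos 18.9° = 40.21 m/s; vertical v_y0 = −13.77 m/s (downward).
Vertical motion (up positive, ground at y = 0): 11.65 t² − (−13.77) t − 52.5 = 0, so t = (−13.77 + √(13.77² + 2·23.3·52.5)) / 23.3 = (−13.77 + 51.34) / 23.3 = 1.613 s.
Horizontal distance: R = vₓ t = 40.21 × 1.613 = 64.84 m.

64.84 m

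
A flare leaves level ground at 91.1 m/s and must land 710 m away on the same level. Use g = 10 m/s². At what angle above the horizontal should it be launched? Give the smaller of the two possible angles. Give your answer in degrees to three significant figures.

29.4°

Level-ground range R = v₀² sin(2θ)/g ⇒ sin(2θ) = gR/v₀² = 10.0 × 710 / 91.1² = 0.8555.
2θ = 58.82° or 180° − 58.82° = 121.2°, so θ = 29.41° or 60.59°.
The smaller angle is 29.41°.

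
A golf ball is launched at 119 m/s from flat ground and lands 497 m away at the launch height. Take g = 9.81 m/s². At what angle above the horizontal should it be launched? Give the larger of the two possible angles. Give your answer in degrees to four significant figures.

R = v₀² sin 2θ / g gives sin 2θ = gR/v₀² = 9.81·497/119² = 0.3443.
2θ = 20.14° or 180° − 20.14° = 159.9°, so θ = 10.07° or 79.93°.
The larger angle is 79.93°.

79.93°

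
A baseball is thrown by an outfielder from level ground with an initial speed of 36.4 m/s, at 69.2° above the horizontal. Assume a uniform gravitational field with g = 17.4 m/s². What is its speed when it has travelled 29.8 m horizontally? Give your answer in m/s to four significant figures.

Resolve: vₓ = 36.40 cos 69.2° = 12.93 m/s and v_y0 = 36.40 sin 69.2° = 34.03 m/s.
x = vₓ t ⇒ t = 29.8/12.93 = 2.305 s.
Vertical velocity there: v_y = v_y0 − g t = 34.03 − 17.4 × 2.305 = −6.087 m/s.
Speed: √(vₓ² + v_y²) = √(12.93² + 6.087²) = 14.29 m/s.

14.29 m/s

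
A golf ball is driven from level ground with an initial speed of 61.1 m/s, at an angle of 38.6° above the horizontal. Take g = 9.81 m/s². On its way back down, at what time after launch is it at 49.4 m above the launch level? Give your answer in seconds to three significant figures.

Resolve: vₓ = 61.10 cos 38.6° = 47.75 m/s and v_y0 = 61.10 sin 38.6° = 38.12 m/s.
Height y(t) = 38.12 t − 4.905 t² = 49.4 gives 4.905 t² − 38.12 t + 49.4 = 0.
t = [38.12 ± √(38.12² − 2·9.81·49.4)] / 9.81 = (38.12 ± 22.00) / 9.81, so t = 1.644 s or t = 6.128 s.
The descending-branch root is 6.128 s.

6.13 s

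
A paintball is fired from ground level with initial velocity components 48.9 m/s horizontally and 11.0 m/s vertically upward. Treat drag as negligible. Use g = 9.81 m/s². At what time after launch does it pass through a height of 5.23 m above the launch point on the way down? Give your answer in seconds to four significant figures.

Require v_y0 t − ½ g t² = 5.23, i.e. 4.905 t² − 11.00 t + 5.23 = 0.
t = [11.00 ± √(11.00² − 2·9.81·5.23)] / 9.81 = (11.00 ± 4.288) / 9.81, so t = 0.6842 s or t = 1.558 s.
The descending-branch root is 1.558 s.

1.558 s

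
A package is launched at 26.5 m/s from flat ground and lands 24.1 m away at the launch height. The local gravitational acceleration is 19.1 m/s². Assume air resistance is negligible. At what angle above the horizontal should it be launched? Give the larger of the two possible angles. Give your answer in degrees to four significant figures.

69.52°

From R = (v₀²/g) sin 2θ: sin 2θ = 19.1 × 24.1 / 702.25 = 0.6555.
2θ = 40.96° or 180° − 40.96° = 139.0°, so θ = 20.48° or 69.52°.
The larger angle is 69.52°.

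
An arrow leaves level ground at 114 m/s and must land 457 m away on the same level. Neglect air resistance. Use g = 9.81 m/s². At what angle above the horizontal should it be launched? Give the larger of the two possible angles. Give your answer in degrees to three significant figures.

Level-ground range R = v₀² sin(2θ)/g ⇒ sin(2θ) = gR/v₀² = 9.81 × 457 / 114² = 0.3450.
2θ = 20.18° or 180° − 20.18° = 159.8°, so θ = 10.09° or 79.91°.
The larger angle is 79.91°.

79.9°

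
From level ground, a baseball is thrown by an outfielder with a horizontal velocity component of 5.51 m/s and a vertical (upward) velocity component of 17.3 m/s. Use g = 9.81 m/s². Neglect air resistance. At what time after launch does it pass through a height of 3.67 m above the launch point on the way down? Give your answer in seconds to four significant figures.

3.300 s

Set y = v_y0 t − ½ g t² = 3.67: 4.905 t² − 17.30 t + 3.67 = 0.
t = [17.30 ± √(17.30² − 2·9.81·3.67)] / 9.81 = (17.30 ± 15.08) / 9.81, so t = 0.2267 s or t = 3.300 s.
The descending-branch root is 3.300 s.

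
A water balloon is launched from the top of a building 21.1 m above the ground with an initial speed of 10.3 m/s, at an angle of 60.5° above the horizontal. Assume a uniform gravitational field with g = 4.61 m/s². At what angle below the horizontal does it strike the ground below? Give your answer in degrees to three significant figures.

vₓ = 10.30 cos 60.5° = 5.072 m/s; v_y0 = 10.30 sin 60.5° = 8.965 m/s.
Vertical motion (up positive, ground at y = 0): 2.305 t² − (8.965) t − 21.1 = 0, so t = (8.965 + √(8.965² + 2·4.61·21.1)) / 4.61 = (8.965 + 16.58) / 4.61 = 5.541 s.
At impact: v_y = v_y0 − g t = −16.58 m/s; vₓ = 5.072 m/s.
Angle below horizontal: arctan(|v_y|/vₓ) = arctan(16.58/5.072) = 72.99°.

73.0°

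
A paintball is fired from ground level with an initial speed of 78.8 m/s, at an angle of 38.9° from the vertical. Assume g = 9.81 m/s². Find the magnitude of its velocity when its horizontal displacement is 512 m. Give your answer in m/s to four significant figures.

63.74 m/s

vₓ = 78.80 sin 38.9° = 49.48 m/s; v_y0 = 78.80 cos 38.9° = 61.33 m/s.
x = vₓ t ⇒ t = 512/49.48 = 10.35 s.
Vertical velocity there: v_y = v_y0 − g t = 61.33 − 9.81 × 10.35 = −40.18 m/s.
Speed: √(vₓ² + v_y²) = √(49.48² + 40.18²) = 63.74 m/s.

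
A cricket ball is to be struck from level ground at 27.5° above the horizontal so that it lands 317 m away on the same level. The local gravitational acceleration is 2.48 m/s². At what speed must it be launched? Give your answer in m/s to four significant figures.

From R = (v₀² / g) sin 2θ: v₀ = √(gR / sin 2θ).
v₀ = √(2.48 × 317 / sin 55.00°) = √(786.2 / 0.8192) = √959.72 = 30.98 m/s.

30.98 m/s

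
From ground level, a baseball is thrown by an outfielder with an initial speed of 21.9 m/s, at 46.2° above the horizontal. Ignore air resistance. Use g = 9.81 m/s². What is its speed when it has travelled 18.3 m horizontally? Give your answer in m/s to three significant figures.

Horizontal component vₓ = 21.90 cos 46.2° = 15.16 m/s; vertical v_y0 = 21.90 sin 46.2° = 15.81 m/s.
At x = 18.3 m, t = x/vₓ = 18.3/15.16 = 1.207 s.
Vertical velocity there: v_y = v_y0 − g t = 15.81 − 9.81 × 1.207 = 3.963 m/s.
Speed: √(vₓ² + v_y²) = √(15.16² + 3.963²) = 15.67 m/s.

15.7 m/s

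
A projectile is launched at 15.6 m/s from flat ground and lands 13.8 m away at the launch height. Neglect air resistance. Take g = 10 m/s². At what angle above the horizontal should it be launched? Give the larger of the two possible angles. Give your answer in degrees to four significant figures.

72.73°

From R = (v₀²/g) sin 2θ: sin 2θ = 10.0 × 13.8 / 243.36 = 0.5671.
2θ = 34.55° or 180° − 34.55° = 145.5°, so θ = 17.27° or 72.73°.
The larger angle is 72.73°.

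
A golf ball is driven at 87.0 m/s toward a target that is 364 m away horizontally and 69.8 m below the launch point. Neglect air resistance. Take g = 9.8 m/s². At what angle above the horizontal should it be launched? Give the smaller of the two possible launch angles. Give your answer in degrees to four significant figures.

2.539°

Trajectory: y = x tanθ − g x² (1 + tan²θ)/(2v₀²). With x = 364, y = −69.8, v₀ = 87.0, g = 9.80:
85.77 tan²θ − 364 tanθ + (15.97) = 0.
tanθ = [364 ± √(364² − 4 × 85.77 × (15.97))] / (2 × 85.77) = (364 ± 356.4) / 171.5, giving tanθ = 0.04435 or 4.199.
θ = 2.539° or 76.61°; the smaller is 2.539°.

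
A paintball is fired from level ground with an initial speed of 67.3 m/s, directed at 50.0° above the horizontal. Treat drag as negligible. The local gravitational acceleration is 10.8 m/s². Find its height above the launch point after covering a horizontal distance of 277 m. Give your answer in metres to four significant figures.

Resolve: vₓ = 67.30 cos 50.0° = 43.26 m/s and v_y0 = 67.30 sin 50.0° = 51.55 m/s.
Time to reach x = 277 m: t = x/vₓ = 277/43.26 = 6.403 s.
Height: y = v_y0 t − ½ g t² = 51.55 × 6.403 − 5.400 × 6.403² = 330.1 − 221.4 = 108.7 m.

108.7 m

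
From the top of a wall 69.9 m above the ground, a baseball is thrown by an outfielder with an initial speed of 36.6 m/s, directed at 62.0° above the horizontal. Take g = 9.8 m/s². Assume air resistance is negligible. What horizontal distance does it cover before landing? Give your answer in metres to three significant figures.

143 m

Components: vₓ = 36.60 cos 62.0° = 17.18 m/s, v_y0 = 36.60 sin 62.0° = 32.32 m/s.
With up positive and y = 0 at the ground: y(t) = 69.9 + (32.32) t − 4.900 t². Setting y = 0 and taking the positive root: t = [32.32 + √(32.32² + 2·9.80·69.9)] / 9.80 = (32.32 + 49.14) / 9.80 = 8.311 s.
Horizontal distance: R = vₓ t = 17.18 × 8.311 = 142.8 m.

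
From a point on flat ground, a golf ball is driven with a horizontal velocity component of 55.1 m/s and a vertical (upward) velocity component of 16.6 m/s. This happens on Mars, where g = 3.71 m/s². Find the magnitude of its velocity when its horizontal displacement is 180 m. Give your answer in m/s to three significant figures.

55.3 m/s

Time to reach x = 180 m: t = x/vₓ = 180/55.10 = 3.267 s.
Vertical velocity there: v_y = v_y0 − g t = 16.60 − 3.71 × 3.267 = 4.480 m/s.
Speed: √(vₓ² + v_y²) = √(55.10² + 4.480²) = 55.28 m/s.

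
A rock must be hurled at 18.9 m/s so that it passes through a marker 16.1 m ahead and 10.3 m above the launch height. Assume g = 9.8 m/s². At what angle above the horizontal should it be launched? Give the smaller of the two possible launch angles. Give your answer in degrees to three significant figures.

49.1°

Trajectory: y = x tanθ − g x² (1 + tan²θ)/(2v₀²). With x = 16.1, y = 10.3, v₀ = 18.9, g = 9.80:
3.556 tan²θ − 16.1 tanθ + (13.86) = 0.
tanθ = [16.1 ± √(16.1² − 4 × 3.556 × (13.86))] / (2 × 3.556) = (16.1 ± 7.883) / 7.111, giving tanθ = 1.155 or 3.372.
θ = 49.13° or 73.48°; the smaller is 49.13°.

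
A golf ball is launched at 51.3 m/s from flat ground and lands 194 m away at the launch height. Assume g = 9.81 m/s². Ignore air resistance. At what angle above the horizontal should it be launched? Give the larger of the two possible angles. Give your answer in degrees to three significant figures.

66.8°

From R = (v₀²/g) sin 2θ: sin 2θ = 9.81 × 194 / 2631.7 = 0.7232.
2θ = 46.32° or 180° − 46.32° = 133.7°, so θ = 23.16° or 66.84°.
The larger angle is 66.84°.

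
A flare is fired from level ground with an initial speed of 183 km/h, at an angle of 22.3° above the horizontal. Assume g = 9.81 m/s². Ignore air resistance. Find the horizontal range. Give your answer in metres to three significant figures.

185 m

Convert: 183 km/h = 183/3.6 = 50.83 m/s.
Horizontal component vₓ = 50.83 cos 22.3° = 47.03 m/s; vertical v_y0 = 50.83 sin 22.3° = 19.29 m/s.
Time aloft: T = 2 v_y0 / g = 2 × 19.29 / 9.81 = 3.933 s.
Range: R = vₓ T = 47.03 × 3.933 = 185.0 m.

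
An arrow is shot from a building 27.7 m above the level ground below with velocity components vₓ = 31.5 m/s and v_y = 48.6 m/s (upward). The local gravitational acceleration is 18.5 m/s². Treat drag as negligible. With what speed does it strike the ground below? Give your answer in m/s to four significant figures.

The projectile lands when y = 27.7 + (48.60) t − ½·18.5·t² = 0. Positive root: t = (48.60 + √(48.60² + 2·18.5·27.7)) / 18.5 = (48.60 + 58.20) / 18.5 = 5.773 s.
Vertical velocity at impact: v_y = v_y0 − g t = 48.60 − 18.5 × 5.773 = −58.20 m/s.
Speed: |v| = √(vₓ² + v_y²) = √(31.50² + 58.20²) = 66.17 m/s.

66.17 m/s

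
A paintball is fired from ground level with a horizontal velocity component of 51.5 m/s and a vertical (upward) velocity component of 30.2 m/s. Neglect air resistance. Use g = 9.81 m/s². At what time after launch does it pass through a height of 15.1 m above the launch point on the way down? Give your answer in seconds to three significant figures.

5.61 s

Set y = v_y0 t − ½ g t² = 15.1: 4.905 t² − 30.20 t + 15.1 = 0.
Quadratic formula: t = (30.20 ± √615.78) / 9.81 = (30.20 ± 24.81) / 9.81 → t = 0.5489 s or 5.608 s.
The descending-branch root is 5.608 s.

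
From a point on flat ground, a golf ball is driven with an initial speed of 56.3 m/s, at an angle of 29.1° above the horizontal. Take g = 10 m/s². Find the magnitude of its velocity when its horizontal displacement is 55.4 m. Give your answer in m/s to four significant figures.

51.77 m/s

Components: vₓ = 56.30 cos 29.1° = 49.19 m/s, v_y0 = 56.30 sin 29.1° = 27.38 m/s.
x = vₓ t ⇒ t = 55.4/49.19 = 1.126 s.
Vertical velocity there: v_y = v_y0 − g t = 27.38 − 10.0 × 1.126 = 16.12 m/s.
Speed: √(vₓ² + v_y²) = √(49.19² + 16.12²) = 51.77 m/s.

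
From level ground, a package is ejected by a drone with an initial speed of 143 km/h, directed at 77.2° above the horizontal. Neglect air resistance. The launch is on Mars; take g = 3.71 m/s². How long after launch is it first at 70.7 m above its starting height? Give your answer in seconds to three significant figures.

Convert: 143 km/h = 143/3.6 = 39.72 m/s.
Resolve: vₓ = 39.72 cos 77.2° = 8.800 m/s and v_y0 = 39.72 sin 77.2° = 38.74 m/s.
Height y(t) = 38.74 t − 1.855 t² = 70.7 gives 1.855 t² − 38.74 t + 70.7 = 0.
Quadratic formula: t = (38.74 ± √975.81) / 3.71 = (38.74 ± 31.24) / 3.71 → t = 2.021 s or 18.86 s.
The first (ascending) time is 2.021 s.

2.02 s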